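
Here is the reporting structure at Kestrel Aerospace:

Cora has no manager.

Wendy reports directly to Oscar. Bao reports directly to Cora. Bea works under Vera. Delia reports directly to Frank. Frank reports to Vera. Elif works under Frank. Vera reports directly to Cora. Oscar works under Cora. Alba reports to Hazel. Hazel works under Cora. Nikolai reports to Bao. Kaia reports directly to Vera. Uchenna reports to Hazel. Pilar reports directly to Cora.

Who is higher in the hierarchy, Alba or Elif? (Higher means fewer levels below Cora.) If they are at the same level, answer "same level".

Alba

Alba is 2 levels below Cora; Elif is 3. Alba is higher.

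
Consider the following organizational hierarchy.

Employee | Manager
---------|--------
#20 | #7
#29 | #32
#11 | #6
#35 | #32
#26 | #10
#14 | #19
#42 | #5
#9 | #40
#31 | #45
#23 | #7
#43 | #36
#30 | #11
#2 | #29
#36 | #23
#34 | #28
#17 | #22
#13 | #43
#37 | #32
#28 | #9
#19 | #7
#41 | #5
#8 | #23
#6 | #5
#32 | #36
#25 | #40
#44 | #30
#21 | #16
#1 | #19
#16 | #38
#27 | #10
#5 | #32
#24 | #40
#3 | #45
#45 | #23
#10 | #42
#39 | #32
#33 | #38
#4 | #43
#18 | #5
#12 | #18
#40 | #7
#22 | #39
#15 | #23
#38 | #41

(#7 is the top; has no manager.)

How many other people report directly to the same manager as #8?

#8 reports to #23. #23's other direct reports are #36, #45, #15 — 3 peers.

3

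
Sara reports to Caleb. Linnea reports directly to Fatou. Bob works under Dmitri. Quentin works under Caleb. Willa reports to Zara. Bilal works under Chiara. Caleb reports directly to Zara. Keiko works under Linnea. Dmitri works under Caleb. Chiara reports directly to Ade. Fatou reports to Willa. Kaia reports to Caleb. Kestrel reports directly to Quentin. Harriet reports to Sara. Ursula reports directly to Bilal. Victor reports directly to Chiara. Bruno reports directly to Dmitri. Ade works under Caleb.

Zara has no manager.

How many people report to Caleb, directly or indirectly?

Caleb directly manages Ade, Quentin, Dmitri, Kaia, Sara. Under Ade: Chiara, Bilal, Ursula, Victor (4). Under Quentin: Kestrel (1). Under Dmitri: Bruno, Bob (2). Kaia has no reports. Under Sara: Harriet (1). So Caleb's organization is 5 direct reports plus everyone under them: 5 + 2 + 3 + 1 + 2 = 13.

13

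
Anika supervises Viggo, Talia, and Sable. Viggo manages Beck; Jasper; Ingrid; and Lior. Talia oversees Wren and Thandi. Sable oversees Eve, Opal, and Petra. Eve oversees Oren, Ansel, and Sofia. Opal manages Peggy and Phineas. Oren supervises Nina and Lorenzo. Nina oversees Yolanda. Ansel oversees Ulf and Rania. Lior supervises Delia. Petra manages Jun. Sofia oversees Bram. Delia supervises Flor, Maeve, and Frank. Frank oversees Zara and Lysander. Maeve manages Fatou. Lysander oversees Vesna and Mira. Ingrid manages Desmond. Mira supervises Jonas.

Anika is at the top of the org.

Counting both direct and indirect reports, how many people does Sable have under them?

15

Sable directly manages Eve, Opal, Petra. Under Eve: Sofia, Bram, Ansel, Ulf, Rania, Oren, Lorenzo, Nina, Yolanda (9). Under Opal: Peggy, Phineas (2). Under Petra: Jun (1). So Sable's organization is 3 direct reports plus everyone under them: 10 + 3 + 2 = 15.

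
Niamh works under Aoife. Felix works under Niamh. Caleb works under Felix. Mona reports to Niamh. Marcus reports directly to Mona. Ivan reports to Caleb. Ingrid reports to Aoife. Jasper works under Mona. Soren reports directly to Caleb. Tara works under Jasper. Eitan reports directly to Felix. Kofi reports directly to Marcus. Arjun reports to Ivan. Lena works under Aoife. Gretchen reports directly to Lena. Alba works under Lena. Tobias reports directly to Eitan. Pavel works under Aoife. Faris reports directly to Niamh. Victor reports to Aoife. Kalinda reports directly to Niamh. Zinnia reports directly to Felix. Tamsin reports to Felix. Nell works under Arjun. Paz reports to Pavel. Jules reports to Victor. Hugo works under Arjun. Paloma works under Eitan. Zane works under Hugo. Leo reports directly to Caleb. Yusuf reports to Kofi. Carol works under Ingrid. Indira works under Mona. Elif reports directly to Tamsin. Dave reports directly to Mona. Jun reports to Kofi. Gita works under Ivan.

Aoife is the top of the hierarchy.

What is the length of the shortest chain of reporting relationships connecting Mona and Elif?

4

Mona is 1 level below Niamh, and Elif is 3 levels below Niamh (their lowest common manager). The shortest path runs up from Mona to Niamh and back down to Elif: 1 + 3 = 4 links.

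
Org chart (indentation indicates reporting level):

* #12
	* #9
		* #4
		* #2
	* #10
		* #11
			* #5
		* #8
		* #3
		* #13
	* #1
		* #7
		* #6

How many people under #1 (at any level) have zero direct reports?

2

The people in #1's organization with no one reporting to them are #6, #7. That is 2.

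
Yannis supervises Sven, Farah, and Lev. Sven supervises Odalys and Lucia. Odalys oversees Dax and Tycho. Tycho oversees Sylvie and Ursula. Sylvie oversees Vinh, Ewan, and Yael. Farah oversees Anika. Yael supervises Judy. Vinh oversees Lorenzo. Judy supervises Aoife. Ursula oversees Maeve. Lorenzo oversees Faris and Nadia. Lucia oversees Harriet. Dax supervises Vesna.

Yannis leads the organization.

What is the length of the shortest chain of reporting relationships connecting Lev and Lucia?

3

Lev is 1 level below Yannis, and Lucia is 2 levels below Yannis (their lowest common manager). The shortest path runs up from Lev to Yannis and back down to Lucia: 1 + 2 = 3 links.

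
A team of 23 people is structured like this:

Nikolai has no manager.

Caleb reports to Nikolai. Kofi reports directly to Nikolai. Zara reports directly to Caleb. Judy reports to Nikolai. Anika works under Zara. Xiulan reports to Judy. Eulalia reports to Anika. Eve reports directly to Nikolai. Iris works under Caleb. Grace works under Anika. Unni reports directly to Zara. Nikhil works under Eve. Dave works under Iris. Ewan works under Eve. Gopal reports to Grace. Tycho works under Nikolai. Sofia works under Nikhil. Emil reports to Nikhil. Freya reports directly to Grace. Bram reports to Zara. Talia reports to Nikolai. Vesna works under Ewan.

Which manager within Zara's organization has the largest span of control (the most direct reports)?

Direct-report counts within Zara's organization: Zara has 3; Anika has 2; Grace has 2. The largest is 3, held by Zara.

Zara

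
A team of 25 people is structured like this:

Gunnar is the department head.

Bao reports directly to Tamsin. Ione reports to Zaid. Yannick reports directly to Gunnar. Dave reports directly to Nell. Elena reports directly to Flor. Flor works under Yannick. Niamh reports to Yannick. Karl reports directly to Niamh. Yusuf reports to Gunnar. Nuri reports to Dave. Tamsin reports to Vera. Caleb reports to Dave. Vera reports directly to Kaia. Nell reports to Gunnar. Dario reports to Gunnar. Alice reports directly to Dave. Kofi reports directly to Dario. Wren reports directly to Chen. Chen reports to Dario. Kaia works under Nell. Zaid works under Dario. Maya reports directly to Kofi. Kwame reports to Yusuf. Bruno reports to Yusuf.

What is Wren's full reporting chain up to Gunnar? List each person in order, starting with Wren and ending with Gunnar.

Wren -> Chen -> Dario -> Gunnar

Wren reports to Chen. Chen reports to Dario. Dario reports to Gunnar. Gunnar is at the top.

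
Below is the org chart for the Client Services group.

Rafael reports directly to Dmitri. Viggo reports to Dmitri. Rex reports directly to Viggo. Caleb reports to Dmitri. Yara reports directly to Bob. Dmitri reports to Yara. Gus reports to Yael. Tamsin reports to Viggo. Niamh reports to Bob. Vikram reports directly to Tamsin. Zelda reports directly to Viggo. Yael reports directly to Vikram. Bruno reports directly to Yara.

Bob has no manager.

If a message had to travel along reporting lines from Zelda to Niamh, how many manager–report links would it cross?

Zelda is 4 levels below Bob, and Niamh is 1 level below Bob (their lowest common manager). The shortest path runs up from Zelda to Bob and back down to Niamh: 4 + 1 = 5 links.

5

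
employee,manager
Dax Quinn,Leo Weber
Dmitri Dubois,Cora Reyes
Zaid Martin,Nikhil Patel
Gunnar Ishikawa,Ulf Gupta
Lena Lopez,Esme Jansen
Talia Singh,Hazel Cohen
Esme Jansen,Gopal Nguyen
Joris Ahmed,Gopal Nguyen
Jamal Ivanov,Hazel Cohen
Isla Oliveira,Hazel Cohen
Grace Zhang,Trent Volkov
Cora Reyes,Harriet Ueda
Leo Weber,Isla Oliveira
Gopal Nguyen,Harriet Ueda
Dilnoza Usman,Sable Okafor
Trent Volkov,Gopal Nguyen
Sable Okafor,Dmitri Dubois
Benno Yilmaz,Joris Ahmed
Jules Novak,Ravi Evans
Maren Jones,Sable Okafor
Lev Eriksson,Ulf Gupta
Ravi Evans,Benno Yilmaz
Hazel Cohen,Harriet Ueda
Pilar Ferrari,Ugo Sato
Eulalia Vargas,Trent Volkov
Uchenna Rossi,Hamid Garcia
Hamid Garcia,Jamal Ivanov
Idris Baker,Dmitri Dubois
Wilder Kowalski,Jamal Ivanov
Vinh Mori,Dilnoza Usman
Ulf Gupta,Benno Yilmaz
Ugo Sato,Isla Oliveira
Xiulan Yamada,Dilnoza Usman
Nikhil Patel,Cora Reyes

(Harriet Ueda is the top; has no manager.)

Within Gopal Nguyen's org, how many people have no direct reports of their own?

6

The people in Gopal Nguyen's organization with no one reporting to them are Lena Lopez, Jules Novak, Gunnar Ishikawa, Lev Eriksson, Grace Zhang, Eulalia Vargas. That is 6.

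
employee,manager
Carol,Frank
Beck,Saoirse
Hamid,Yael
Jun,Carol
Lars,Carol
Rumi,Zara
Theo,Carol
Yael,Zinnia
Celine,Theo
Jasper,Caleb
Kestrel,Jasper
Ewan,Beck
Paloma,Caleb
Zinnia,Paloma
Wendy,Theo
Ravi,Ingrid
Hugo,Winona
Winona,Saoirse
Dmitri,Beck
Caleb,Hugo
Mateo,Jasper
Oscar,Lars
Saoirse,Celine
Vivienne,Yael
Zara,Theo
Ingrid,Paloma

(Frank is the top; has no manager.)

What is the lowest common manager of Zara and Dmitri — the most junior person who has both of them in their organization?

Theo

Zara's chain of managers is Theo, Carol, Frank. Dmitri's chain of managers is Beck, Saoirse, Celine, Theo, Carol, Frank. The first manager that appears in both chains is Theo.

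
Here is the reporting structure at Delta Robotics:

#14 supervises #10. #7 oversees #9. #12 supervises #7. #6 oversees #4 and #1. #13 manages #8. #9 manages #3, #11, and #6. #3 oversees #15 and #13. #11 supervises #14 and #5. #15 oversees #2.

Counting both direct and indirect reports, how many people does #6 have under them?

#6 directly manages #4, #1. #4 has no reports. #1 has no reports. So #6's organization is 2 direct reports plus everyone under them: 1 + 1 = 2.

2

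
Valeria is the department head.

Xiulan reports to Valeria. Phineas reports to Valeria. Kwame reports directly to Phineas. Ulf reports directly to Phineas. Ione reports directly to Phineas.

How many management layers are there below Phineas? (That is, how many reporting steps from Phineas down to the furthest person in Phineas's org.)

1

The longest chain under Phineas runs Phineas → Ulf, which is 1 level below Phineas.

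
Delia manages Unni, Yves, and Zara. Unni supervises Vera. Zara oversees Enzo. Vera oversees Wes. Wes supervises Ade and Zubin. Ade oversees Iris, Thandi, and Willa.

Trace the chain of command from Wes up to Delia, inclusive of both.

Wes reports to Vera. Vera reports to Unni. Unni reports to Delia. Delia is at the top.

Wes -> Vera -> Unni -> Delia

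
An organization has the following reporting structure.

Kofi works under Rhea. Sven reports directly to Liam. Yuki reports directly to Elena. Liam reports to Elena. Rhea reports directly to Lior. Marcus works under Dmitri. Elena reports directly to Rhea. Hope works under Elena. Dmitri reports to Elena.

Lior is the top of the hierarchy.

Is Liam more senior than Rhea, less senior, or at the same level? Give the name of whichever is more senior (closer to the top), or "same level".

Liam is 3 levels below Lior; Rhea is 1. Rhea is higher.

Rhea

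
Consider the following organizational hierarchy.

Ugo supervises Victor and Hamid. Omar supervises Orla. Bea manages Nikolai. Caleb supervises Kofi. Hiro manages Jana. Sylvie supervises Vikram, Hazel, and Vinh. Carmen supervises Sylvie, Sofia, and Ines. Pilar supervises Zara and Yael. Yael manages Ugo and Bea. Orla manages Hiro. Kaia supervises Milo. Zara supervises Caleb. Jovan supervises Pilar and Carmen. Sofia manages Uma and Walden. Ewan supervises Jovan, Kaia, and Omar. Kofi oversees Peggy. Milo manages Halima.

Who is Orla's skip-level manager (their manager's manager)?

Ewan

Orla reports to Omar, and Omar reports to Ewan. So Orla's skip-level manager is Ewan.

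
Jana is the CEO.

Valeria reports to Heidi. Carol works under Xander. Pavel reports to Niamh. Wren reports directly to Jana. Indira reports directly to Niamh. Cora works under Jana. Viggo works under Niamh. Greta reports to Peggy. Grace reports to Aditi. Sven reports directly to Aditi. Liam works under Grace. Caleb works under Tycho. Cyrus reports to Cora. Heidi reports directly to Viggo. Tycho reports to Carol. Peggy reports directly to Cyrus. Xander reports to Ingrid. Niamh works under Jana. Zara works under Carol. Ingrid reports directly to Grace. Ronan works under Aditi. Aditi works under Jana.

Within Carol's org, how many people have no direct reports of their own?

2

The people in Carol's organization with no one reporting to them are Zara, Caleb. That is 2.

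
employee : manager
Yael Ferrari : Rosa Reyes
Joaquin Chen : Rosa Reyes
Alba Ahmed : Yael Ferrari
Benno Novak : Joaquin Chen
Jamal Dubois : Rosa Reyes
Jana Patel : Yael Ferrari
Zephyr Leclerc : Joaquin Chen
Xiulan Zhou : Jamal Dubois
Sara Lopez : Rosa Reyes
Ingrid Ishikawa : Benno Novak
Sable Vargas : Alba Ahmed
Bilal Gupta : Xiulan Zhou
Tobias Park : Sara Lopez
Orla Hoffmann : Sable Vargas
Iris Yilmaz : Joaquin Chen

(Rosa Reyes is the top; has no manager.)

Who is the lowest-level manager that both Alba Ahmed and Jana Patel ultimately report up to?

Alba Ahmed's chain of managers is Yael Ferrari, Rosa Reyes. Jana Patel's chain of managers is Yael Ferrari, Rosa Reyes. The first manager that appears in both chains is Yael Ferrari.

Yael Ferrari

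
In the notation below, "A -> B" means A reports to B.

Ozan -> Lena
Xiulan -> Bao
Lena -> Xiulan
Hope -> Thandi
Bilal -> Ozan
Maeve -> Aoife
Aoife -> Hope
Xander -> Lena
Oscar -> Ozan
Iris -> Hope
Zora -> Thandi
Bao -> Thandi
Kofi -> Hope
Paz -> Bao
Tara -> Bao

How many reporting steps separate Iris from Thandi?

2

Chain from Iris up to Thandi: Iris → Hope → Thandi. That is 2 steps up, so Iris is 2 levels below Thandi.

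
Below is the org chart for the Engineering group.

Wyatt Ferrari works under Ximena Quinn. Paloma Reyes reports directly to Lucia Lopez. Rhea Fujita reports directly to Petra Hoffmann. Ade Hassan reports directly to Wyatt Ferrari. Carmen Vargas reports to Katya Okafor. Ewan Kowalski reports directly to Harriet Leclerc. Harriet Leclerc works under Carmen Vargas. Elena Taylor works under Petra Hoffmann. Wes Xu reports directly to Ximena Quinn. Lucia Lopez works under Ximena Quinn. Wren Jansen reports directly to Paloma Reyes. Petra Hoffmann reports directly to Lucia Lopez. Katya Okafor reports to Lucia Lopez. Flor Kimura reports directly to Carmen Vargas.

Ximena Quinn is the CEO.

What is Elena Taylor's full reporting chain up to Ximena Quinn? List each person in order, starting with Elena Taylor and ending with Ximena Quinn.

Elena Taylor reports to Petra Hoffmann. Petra Hoffmann reports to Lucia Lopez. Lucia Lopez reports to Ximena Quinn. Ximena Quinn is at the top.

Elena Taylor -> Petra Hoffmann -> Lucia Lopez -> Ximena Quinn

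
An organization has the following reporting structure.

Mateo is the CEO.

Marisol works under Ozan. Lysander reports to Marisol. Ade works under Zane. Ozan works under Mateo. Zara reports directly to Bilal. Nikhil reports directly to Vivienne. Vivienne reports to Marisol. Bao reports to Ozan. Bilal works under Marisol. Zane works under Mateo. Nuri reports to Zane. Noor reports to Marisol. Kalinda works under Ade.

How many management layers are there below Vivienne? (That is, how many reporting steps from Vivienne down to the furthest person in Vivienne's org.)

The longest chain under Vivienne runs Vivienne → Nikhil, which is 1 level below Vivienne.

1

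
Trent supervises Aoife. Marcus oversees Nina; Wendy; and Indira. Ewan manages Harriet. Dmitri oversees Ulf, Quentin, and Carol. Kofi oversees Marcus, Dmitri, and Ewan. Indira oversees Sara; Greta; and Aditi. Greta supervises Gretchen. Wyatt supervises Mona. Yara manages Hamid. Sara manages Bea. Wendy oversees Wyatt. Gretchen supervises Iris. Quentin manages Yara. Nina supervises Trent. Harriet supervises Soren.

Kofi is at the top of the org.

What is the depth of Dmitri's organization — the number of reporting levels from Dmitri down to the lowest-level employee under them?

3

The longest chain under Dmitri runs Dmitri → Quentin → Yara → Hamid, which is 3 levels below Dmitri.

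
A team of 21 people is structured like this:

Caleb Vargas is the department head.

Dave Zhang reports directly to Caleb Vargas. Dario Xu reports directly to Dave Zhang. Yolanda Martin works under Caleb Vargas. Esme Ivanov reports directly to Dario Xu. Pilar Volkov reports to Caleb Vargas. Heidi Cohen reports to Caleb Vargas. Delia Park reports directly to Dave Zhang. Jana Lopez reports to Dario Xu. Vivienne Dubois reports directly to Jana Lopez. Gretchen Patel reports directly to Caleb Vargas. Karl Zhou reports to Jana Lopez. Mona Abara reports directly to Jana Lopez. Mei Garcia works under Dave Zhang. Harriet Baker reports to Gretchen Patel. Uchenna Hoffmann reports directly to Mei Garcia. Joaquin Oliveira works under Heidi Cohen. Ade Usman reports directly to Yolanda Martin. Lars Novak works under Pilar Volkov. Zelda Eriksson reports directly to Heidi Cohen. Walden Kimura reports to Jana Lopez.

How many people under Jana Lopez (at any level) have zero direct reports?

The people in Jana Lopez's organization with no one reporting to them are Walden Kimura, Mona Abara, Karl Zhou, Vivienne Dubois. That is 4.

4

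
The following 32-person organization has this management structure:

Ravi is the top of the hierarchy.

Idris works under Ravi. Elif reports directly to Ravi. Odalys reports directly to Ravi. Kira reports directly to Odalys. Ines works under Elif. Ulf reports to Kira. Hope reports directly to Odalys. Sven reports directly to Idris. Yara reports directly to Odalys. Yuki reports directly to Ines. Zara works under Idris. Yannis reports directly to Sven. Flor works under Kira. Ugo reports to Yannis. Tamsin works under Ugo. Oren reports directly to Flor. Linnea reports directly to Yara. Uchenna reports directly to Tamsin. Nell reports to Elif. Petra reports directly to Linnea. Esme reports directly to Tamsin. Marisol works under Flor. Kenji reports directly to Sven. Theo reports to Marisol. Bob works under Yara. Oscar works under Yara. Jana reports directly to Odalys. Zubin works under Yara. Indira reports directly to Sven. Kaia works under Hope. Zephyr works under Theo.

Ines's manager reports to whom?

Ines reports to Elif, and Elif reports to Ravi. So Ines's skip-level manager is Ravi.

Ravi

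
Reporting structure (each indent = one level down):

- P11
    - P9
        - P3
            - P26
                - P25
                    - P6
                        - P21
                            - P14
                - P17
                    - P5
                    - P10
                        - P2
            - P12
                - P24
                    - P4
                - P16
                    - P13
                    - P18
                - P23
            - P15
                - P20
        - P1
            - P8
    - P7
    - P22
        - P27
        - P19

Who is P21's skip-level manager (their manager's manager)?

P25

P21 reports to P6, and P6 reports to P25. So P21's skip-level manager is P25.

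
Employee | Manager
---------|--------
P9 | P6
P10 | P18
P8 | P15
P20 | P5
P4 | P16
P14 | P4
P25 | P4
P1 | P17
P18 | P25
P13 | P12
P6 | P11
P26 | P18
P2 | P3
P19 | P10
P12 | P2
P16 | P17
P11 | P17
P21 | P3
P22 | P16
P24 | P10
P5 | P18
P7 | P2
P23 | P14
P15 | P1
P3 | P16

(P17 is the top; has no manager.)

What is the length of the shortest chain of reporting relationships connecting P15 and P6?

4

P15 is 2 levels below P17, and P6 is 2 levels below P17 (their lowest common manager). The shortest path runs up from P15 to P17 and back down to P6: 2 + 2 = 4 links.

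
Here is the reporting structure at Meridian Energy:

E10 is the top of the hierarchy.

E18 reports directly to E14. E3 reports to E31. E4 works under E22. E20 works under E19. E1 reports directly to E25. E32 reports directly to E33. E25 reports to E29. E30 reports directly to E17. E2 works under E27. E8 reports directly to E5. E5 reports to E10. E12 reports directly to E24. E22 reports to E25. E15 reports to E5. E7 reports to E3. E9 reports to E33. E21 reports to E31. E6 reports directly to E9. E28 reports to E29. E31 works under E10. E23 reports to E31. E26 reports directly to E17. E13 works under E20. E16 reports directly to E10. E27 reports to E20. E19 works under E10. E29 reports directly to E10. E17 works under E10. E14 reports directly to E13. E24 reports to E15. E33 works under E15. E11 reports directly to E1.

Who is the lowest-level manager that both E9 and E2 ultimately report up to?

E9's chain of managers is E33, E15, E5, E10. E2's chain of managers is E27, E20, E19, E10. The first manager that appears in both chains is E10.

E10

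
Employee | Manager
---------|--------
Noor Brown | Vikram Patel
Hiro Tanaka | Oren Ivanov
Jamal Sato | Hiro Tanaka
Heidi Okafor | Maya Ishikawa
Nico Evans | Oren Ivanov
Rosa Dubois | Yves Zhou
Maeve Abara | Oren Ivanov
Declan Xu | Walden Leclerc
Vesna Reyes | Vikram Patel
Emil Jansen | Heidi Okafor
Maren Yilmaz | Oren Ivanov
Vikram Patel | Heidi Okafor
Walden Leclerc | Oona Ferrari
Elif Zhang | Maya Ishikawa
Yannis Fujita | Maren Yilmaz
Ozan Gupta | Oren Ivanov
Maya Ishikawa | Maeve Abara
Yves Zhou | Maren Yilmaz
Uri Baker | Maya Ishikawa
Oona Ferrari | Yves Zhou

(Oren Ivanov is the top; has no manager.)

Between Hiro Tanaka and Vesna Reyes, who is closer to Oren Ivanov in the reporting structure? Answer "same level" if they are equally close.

Hiro Tanaka is 1 level below Oren Ivanov; Vesna Reyes is 5. Hiro Tanaka is higher.

Hiro Tanaka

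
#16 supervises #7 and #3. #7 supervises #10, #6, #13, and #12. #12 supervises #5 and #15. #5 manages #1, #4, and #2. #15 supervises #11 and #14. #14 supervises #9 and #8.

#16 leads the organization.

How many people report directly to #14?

2

#14 directly manages #9, #8. That is 2 direct reports.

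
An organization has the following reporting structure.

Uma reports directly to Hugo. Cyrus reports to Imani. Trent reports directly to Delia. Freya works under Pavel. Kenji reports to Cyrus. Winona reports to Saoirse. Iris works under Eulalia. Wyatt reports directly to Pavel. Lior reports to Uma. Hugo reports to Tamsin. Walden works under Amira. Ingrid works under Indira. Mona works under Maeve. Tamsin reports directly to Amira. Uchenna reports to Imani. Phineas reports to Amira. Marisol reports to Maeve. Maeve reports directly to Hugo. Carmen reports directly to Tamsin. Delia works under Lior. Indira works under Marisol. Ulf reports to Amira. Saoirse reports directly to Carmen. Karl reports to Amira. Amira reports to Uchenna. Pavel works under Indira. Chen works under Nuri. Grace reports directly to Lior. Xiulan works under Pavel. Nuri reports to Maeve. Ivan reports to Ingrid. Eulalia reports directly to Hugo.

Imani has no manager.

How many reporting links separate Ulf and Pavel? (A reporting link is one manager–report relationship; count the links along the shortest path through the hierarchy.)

7

Ulf is 1 level below Amira, and Pavel is 6 levels below Amira (their lowest common manager). The shortest path runs up from Ulf to Amira and back down to Pavel: 1 + 6 = 7 links.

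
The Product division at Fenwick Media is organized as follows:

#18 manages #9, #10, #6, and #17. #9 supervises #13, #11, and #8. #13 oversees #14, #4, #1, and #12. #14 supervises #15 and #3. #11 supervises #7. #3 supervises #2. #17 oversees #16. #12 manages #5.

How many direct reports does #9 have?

3

#9 directly manages #13, #11, #8. That is 3 direct reports.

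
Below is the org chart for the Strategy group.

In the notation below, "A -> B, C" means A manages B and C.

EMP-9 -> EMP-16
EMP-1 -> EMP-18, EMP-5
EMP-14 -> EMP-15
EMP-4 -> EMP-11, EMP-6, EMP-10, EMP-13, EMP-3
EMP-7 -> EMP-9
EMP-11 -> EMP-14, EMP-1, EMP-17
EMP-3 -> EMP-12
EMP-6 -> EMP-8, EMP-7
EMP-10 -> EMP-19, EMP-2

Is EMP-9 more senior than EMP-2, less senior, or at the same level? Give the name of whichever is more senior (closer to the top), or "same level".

EMP-2

EMP-9 is 3 levels below EMP-4; EMP-2 is 2. EMP-2 is higher.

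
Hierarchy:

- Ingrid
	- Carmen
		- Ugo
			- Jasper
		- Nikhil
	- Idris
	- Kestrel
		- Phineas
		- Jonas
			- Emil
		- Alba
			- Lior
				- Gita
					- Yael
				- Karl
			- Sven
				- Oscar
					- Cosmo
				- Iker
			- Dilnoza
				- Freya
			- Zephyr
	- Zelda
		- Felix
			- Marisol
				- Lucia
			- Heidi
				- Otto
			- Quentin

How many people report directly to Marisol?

Marisol directly manages Lucia. That is 1 direct report.

1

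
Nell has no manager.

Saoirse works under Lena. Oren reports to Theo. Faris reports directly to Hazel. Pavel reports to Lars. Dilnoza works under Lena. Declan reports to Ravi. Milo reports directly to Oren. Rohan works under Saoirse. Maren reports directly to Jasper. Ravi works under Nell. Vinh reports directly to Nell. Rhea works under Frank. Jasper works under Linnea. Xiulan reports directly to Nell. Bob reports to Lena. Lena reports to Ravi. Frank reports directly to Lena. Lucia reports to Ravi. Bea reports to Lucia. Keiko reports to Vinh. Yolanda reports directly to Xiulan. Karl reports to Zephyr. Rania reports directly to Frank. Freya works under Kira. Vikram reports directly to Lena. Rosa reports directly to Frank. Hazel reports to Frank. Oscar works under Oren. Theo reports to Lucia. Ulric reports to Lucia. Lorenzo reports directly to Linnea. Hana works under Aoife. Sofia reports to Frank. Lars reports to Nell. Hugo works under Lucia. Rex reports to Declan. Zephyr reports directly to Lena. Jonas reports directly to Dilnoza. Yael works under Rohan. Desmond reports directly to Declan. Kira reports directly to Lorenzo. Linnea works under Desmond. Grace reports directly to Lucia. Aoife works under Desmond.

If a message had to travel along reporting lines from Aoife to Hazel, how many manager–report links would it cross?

Aoife is 3 levels below Ravi, and Hazel is 3 levels below Ravi (their lowest common manager). The shortest path runs up from Aoife to Ravi and back down to Hazel: 3 + 3 = 6 links.

6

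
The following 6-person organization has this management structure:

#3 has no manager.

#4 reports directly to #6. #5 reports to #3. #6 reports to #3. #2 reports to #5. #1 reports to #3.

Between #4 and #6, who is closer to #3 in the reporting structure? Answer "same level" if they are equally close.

#6

#4 is 2 levels below #3; #6 is 1. #6 is higher.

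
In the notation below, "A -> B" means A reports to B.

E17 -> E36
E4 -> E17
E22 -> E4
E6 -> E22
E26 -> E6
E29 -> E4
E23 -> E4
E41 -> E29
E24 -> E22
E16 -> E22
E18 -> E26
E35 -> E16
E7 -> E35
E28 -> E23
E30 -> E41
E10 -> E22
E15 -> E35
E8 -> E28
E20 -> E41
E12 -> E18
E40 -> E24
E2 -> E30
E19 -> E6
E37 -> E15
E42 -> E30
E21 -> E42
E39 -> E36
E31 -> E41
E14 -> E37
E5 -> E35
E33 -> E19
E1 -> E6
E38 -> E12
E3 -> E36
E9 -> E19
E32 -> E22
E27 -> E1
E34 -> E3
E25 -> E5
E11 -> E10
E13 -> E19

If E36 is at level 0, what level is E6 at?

4

Chain from E6 up to E36: E6 → E22 → E4 → E17 → E36. That is 4 steps up, so E6 is 4 levels below E36.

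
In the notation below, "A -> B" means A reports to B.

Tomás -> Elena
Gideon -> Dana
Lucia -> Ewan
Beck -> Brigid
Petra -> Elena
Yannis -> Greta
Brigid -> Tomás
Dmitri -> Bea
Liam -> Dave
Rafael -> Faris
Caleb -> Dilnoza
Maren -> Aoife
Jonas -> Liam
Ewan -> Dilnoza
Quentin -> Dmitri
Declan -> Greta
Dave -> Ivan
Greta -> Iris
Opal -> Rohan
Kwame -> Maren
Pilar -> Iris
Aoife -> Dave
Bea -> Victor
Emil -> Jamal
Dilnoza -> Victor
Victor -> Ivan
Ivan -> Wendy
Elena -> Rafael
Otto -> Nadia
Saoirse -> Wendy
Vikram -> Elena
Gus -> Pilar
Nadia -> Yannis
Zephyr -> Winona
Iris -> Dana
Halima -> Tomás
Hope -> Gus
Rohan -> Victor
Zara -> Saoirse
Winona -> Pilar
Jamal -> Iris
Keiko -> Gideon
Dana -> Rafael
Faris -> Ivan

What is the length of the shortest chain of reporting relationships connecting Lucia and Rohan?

Lucia is 3 levels below Victor, and Rohan is 1 level below Victor (their lowest common manager). The shortest path runs up from Lucia to Victor and back down to Rohan: 3 + 1 = 4 links.

4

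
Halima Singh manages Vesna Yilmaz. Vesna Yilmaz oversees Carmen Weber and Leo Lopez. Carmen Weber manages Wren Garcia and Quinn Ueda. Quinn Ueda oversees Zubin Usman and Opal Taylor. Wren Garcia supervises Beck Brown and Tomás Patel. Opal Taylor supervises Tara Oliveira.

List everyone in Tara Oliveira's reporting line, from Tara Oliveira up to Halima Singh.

Tara Oliveira -> Opal Taylor -> Quinn Ueda -> Carmen Weber -> Vesna Yilmaz -> Halima Singh

Tara Oliveira reports to Opal Taylor. Opal Taylor reports to Quinn Ueda. Quinn Ueda reports to Carmen Weber. Carmen Weber reports to Vesna Yilmaz. Vesna Yilmaz reports to Halima Singh. Halima Singh is at the top.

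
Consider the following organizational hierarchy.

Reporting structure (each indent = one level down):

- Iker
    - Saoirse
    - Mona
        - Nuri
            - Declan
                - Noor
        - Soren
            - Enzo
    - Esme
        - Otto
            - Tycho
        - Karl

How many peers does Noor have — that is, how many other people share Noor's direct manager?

0

Noor reports to Declan, and Declan has no other direct reports. Noor has 0 peers.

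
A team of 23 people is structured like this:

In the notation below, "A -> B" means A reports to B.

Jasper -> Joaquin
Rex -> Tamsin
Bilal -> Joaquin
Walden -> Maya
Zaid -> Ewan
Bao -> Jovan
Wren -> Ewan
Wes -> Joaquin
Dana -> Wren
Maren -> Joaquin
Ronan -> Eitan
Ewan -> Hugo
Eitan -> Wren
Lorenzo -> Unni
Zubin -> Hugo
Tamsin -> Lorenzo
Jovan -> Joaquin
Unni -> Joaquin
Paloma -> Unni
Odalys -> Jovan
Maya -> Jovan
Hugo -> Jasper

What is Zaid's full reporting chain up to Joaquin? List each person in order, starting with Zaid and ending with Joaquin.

Zaid -> Ewan -> Hugo -> Jasper -> Joaquin

Zaid reports to Ewan. Ewan reports to Hugo. Hugo reports to Jasper. Jasper reports to Joaquin. Joaquin is at the top.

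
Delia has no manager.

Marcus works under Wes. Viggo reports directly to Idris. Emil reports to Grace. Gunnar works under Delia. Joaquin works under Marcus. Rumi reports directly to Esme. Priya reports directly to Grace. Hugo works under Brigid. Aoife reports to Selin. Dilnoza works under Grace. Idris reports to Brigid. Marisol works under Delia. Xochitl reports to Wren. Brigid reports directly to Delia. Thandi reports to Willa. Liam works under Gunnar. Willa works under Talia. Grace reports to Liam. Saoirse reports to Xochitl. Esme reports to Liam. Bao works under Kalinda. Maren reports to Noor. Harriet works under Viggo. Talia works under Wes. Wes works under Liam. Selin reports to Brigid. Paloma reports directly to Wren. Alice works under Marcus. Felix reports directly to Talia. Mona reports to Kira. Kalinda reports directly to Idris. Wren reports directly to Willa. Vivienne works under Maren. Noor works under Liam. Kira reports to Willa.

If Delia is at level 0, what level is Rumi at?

Chain from Rumi up to Delia: Rumi → Esme → Liam → Gunnar → Delia. That is 4 steps up, so Rumi is 4 levels below Delia.

4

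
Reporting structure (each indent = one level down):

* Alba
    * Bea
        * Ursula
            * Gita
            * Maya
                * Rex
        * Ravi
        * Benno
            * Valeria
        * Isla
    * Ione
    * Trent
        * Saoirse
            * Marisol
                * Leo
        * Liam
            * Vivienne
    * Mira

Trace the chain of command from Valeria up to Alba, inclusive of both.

Valeria -> Benno -> Bea -> Alba

Valeria reports to Benno. Benno reports to Bea. Bea reports to Alba. Alba is at the top.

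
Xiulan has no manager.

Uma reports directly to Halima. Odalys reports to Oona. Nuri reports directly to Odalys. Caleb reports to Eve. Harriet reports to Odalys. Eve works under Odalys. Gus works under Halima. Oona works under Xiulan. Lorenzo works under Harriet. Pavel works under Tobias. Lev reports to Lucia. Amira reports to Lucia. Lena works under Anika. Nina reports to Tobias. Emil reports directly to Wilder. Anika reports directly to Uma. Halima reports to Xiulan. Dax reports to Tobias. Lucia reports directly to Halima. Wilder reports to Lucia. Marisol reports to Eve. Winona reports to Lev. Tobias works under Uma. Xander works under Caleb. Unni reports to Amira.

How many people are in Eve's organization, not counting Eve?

Eve directly manages Caleb, Marisol. Under Caleb: Xander (1). Marisol has no reports. So Eve's organization is 2 direct reports plus everyone under them: 2 + 1 = 3.

3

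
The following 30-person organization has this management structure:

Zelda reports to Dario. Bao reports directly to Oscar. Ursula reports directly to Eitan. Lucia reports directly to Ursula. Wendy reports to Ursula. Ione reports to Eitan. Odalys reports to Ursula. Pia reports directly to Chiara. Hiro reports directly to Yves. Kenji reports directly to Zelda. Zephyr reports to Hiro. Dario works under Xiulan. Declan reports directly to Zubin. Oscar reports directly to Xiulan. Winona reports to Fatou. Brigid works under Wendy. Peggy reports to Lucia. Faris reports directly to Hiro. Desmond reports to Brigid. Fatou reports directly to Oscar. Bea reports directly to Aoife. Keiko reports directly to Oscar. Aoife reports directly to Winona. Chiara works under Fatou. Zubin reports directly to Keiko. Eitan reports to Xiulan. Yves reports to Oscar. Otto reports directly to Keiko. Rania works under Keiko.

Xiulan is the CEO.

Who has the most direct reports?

Direct-report counts: Xiulan has 3; Eitan has 2; Ursula has 3; Wendy has 1; Brigid has 1; Lucia has 1; Dario has 1; Zelda has 1; Oscar has 4; Yves has 1; Hiro has 2; Fatou has 2; Chiara has 1; Winona has 1; Aoife has 1; Keiko has 3; Zubin has 1. The largest is 4, held by Oscar.

Oscar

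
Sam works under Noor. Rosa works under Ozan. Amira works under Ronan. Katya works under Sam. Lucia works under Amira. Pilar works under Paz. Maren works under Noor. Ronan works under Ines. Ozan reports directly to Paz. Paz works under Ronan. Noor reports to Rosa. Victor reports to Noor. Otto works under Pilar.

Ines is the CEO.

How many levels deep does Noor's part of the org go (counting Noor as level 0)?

The longest chain under Noor runs Noor → Sam → Katya, which is 2 levels below Noor.

2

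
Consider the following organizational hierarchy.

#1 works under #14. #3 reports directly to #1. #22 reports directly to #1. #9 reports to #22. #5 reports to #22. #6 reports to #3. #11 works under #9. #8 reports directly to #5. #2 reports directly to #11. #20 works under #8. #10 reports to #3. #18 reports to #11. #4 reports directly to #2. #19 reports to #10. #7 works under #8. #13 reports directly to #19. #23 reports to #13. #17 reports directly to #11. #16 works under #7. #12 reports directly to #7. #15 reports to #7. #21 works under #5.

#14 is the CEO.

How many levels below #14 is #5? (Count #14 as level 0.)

3

Chain from #5 up to #14: #5 → #22 → #1 → #14. That is 3 steps up, so #5 is 3 levels below #14.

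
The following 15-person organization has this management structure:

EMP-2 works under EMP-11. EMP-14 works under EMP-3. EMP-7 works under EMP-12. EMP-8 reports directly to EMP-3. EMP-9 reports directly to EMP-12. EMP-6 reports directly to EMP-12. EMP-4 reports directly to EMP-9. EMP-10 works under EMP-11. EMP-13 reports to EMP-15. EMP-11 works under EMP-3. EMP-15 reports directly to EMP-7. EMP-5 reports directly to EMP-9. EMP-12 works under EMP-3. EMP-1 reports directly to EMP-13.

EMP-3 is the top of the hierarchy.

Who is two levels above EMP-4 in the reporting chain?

EMP-12

EMP-4 reports to EMP-9, and EMP-9 reports to EMP-12. So EMP-4's skip-level manager is EMP-12.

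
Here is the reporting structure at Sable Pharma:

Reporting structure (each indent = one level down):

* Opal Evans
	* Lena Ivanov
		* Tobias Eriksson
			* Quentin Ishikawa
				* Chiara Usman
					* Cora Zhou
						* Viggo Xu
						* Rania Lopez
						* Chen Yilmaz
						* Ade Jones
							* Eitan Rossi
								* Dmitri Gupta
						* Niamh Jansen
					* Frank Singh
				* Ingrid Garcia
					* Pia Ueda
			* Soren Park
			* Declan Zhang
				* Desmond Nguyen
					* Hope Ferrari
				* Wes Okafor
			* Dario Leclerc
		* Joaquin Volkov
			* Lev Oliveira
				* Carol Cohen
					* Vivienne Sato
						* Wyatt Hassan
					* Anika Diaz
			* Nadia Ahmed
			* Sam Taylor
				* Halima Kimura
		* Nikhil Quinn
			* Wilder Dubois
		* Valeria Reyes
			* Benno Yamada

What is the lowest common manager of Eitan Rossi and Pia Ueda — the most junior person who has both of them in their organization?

Quentin Ishikawa

Eitan Rossi's chain of managers is Ade Jones, Cora Zhou, Chiara Usman, Quentin Ishikawa, Tobias Eriksson, Lena Ivanov, Opal Evans. Pia Ueda's chain of managers is Ingrid Garcia, Quentin Ishikawa, Tobias Eriksson, Lena Ivanov, Opal Evans. The first manager that appears in both chains is Quentin Ishikawa.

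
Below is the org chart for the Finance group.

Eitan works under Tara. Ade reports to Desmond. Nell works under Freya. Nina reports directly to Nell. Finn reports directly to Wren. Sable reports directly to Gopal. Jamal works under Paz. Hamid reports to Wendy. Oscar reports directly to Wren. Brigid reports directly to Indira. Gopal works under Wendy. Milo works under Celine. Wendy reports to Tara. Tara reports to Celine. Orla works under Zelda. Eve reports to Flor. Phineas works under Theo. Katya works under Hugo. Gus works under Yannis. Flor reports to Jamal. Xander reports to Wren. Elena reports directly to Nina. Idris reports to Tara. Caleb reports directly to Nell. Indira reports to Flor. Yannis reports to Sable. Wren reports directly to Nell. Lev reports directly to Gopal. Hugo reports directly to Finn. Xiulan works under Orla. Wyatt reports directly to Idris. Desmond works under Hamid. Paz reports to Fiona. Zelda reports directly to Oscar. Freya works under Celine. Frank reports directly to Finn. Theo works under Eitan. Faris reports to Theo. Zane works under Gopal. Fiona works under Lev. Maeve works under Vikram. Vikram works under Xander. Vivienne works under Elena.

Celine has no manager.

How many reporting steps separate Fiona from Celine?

Chain from Fiona up to Celine: Fiona → Lev → Gopal → Wendy → Tara → Celine. That is 5 steps up, so Fiona is 5 levels below Celine.

5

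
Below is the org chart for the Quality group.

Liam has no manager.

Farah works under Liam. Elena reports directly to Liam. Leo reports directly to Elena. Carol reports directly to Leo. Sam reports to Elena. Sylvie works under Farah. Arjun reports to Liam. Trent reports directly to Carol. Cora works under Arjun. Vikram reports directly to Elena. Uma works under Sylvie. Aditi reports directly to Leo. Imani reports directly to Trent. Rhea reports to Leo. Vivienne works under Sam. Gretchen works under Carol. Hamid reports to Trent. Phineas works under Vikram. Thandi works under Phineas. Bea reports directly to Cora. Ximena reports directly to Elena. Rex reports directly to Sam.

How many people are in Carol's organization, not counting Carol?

4

Carol directly manages Trent, Gretchen. Under Trent: Hamid, Imani (2). Gretchen has no reports. So Carol's organization is 2 direct reports plus everyone under them: 3 + 1 = 4.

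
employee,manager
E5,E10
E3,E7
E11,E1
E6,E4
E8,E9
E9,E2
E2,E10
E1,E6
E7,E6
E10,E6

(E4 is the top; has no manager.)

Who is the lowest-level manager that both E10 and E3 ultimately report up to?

E10's chain of managers is E6, E4. E3's chain of managers is E7, E6, E4. The first manager that appears in both chains is E6.

E6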